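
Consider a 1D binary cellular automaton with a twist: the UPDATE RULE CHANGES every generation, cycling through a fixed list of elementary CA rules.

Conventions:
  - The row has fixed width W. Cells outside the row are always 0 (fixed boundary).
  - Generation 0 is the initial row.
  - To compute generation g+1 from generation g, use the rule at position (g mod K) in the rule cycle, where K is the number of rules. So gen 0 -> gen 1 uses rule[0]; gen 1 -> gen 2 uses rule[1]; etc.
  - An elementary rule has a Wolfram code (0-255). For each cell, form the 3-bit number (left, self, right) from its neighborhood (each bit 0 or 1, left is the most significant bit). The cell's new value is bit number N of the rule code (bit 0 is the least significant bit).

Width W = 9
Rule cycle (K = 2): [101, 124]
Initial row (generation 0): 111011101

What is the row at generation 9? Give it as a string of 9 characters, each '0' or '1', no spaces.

Gen 0: 111011101
Gen 1 (rule 101): 001100111
Gen 2 (rule 124): 001110101
Gen 3 (rule 101): 100011111
Gen 4 (rule 124): 110010001
Gen 5 (rule 101): 010010101
Gen 6 (rule 124): 011011111
Gen 7 (rule 101): 001100001
Gen 8 (rule 124): 001110001
Gen 9 (rule 101): 100010101

Answer: 100010101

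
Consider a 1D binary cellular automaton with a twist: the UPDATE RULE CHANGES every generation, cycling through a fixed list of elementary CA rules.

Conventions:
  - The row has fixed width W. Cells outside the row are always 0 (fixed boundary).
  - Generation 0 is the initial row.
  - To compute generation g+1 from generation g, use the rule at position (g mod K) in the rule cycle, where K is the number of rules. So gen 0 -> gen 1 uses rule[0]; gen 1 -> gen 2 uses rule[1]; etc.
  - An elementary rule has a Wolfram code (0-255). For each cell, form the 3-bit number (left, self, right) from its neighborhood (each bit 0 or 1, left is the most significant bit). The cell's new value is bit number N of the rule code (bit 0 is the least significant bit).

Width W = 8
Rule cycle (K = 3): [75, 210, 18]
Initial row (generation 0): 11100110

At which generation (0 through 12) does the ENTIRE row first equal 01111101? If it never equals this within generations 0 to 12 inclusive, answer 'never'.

Gen 0: 11100110
Gen 1 (rule 75): 10101110
Gen 2 (rule 210): 00000111
Gen 3 (rule 18): 00001000
Gen 4 (rule 75): 11110011
Gen 5 (rule 210): 01111101
Gen 6 (rule 18): 10000000
Gen 7 (rule 75): 00111111
Gen 8 (rule 210): 01011111
Gen 9 (rule 18): 10000000
Gen 10 (rule 75): 00111111
Gen 11 (rule 210): 01011111
Gen 12 (rule 18): 10000000

Answer: 5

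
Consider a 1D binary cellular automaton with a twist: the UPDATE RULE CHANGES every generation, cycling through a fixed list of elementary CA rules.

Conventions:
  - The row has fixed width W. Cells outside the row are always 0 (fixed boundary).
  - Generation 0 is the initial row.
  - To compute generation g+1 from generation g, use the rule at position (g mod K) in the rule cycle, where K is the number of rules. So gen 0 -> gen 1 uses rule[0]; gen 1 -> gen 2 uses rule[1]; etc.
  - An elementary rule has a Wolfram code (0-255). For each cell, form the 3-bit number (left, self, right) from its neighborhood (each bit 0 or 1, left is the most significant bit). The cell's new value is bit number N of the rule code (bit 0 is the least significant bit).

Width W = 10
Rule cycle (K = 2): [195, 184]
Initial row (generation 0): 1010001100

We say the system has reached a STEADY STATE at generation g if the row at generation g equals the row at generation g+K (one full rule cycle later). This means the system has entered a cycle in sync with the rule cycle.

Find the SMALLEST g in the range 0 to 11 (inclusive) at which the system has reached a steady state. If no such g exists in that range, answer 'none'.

Gen 0: 1010001100
Gen 1 (rule 195): 0000110101
Gen 2 (rule 184): 0000101010
Gen 3 (rule 195): 1111000000
Gen 4 (rule 184): 1110100000
Gen 5 (rule 195): 0110001111
Gen 6 (rule 184): 0101001110
Gen 7 (rule 195): 1000010110
Gen 8 (rule 184): 0100001101
Gen 9 (rule 195): 1001110100
Gen 10 (rule 184): 0101101010
Gen 11 (rule 195): 1000100000
Gen 12 (rule 184): 0100010000
Gen 13 (rule 195): 1001100111

Answer: none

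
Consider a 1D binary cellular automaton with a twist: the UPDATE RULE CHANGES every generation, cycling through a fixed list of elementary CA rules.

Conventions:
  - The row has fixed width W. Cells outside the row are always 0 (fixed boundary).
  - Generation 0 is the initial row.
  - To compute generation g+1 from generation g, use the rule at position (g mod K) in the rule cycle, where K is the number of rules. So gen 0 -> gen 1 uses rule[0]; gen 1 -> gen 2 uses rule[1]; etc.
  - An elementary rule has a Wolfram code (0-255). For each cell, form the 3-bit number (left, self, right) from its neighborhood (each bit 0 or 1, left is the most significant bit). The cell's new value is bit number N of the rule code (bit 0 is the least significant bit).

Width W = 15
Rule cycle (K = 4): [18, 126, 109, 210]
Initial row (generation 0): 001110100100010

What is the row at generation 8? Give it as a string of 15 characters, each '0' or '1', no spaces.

Answer: 011100101011110

Derivation:
Gen 0: 001110100100010
Gen 1 (rule 18): 010000011010101
Gen 2 (rule 126): 111000111111111
Gen 3 (rule 109): 101010100000001
Gen 4 (rule 210): 000000010000010
Gen 5 (rule 18): 000000101000101
Gen 6 (rule 126): 000001111101111
Gen 7 (rule 109): 111101000111001
Gen 8 (rule 210): 011100101011110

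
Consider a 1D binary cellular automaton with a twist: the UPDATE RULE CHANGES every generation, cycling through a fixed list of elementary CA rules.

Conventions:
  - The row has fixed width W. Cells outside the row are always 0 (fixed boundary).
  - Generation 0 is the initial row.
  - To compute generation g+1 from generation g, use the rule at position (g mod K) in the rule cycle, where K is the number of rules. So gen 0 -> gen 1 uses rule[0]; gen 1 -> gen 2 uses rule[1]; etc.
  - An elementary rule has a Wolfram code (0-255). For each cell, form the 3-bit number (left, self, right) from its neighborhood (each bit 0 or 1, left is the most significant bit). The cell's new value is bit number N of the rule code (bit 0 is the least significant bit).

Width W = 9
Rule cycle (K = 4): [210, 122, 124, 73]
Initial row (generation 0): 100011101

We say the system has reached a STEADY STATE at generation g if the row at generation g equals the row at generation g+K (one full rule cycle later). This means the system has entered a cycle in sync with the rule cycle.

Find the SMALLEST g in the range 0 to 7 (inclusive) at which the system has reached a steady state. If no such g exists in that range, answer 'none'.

Gen 0: 100011101
Gen 1 (rule 210): 010101100
Gen 2 (rule 122): 101011110
Gen 3 (rule 124): 111110011
Gen 4 (rule 73): 100010011
Gen 5 (rule 210): 010101101
Gen 6 (rule 122): 101011110
Gen 7 (rule 124): 111110011
Gen 8 (rule 73): 100010011
Gen 9 (rule 210): 010101101
Gen 10 (rule 122): 101011110
Gen 11 (rule 124): 111110011

Answer: 2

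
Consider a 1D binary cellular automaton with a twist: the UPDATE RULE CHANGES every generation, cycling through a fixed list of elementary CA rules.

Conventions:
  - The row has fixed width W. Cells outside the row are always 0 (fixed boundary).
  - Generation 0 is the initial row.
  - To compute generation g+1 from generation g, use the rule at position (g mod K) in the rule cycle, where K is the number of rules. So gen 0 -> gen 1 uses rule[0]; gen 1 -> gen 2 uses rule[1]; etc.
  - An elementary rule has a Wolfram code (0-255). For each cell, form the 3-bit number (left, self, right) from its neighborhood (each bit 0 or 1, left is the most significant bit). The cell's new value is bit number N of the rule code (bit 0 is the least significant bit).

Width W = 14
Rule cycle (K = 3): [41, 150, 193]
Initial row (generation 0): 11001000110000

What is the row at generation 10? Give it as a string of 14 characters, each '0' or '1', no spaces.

Answer: 11100011010000

Derivation:
Gen 0: 11001000110000
Gen 1 (rule 41): 10000010100111
Gen 2 (rule 150): 11000110111010
Gen 3 (rule 193): 01010010011000
Gen 4 (rule 41): 00100000010011
Gen 5 (rule 150): 01110000111100
Gen 6 (rule 193): 00110110011101
Gen 7 (rule 41): 10101100010010
Gen 8 (rule 150): 10100010111111
Gen 9 (rule 193): 00001000011111
Gen 10 (rule 41): 11100011010000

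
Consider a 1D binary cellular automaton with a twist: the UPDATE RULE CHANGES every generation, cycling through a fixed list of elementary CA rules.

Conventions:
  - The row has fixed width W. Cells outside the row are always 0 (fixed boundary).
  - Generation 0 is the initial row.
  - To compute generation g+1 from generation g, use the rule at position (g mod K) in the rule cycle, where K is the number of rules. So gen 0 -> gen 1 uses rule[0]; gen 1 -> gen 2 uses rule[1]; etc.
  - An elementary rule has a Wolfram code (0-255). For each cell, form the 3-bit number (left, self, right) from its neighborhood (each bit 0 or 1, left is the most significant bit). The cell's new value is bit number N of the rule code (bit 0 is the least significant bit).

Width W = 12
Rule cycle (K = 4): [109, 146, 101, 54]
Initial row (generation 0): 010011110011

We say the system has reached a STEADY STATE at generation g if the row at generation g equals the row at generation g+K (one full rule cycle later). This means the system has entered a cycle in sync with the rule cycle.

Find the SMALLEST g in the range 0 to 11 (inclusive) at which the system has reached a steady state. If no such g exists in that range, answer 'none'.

Gen 0: 010011110011
Gen 1 (rule 109): 010010010011
Gen 2 (rule 146): 101101101100
Gen 3 (rule 101): 110110110101
Gen 4 (rule 54): 001001001111
Gen 5 (rule 109): 101001001001
Gen 6 (rule 146): 000110110110
Gen 7 (rule 101): 110011011010
Gen 8 (rule 54): 001100100111
Gen 9 (rule 109): 101100100101
Gen 10 (rule 146): 000011011000
Gen 11 (rule 101): 111001101011
Gen 12 (rule 54): 000110011100
Gen 13 (rule 109): 110110010101
Gen 14 (rule 146): 000001100000
Gen 15 (rule 101): 111100101111

Answer: none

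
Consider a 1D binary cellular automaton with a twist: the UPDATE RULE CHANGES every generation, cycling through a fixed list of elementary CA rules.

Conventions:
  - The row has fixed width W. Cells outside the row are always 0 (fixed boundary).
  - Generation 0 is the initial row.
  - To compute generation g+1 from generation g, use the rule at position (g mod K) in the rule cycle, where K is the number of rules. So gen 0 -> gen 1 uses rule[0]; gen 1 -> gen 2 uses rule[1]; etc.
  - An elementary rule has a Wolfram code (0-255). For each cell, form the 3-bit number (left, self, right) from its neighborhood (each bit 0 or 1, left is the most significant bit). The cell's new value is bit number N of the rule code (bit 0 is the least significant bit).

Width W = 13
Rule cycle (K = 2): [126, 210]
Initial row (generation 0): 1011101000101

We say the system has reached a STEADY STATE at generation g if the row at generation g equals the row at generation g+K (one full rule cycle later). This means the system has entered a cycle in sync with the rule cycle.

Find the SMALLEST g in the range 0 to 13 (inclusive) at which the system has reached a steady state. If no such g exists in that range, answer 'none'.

Gen 0: 1011101000101
Gen 1 (rule 126): 1110111101111
Gen 2 (rule 210): 0110011100111
Gen 3 (rule 126): 1111110111101
Gen 4 (rule 210): 0111110011100
Gen 5 (rule 126): 1100011110110
Gen 6 (rule 210): 0110101110011
Gen 7 (rule 126): 1111111011111
Gen 8 (rule 210): 0111111001111
Gen 9 (rule 126): 1100001111001
Gen 10 (rule 210): 0110010111110
Gen 11 (rule 126): 1111111100011
Gen 12 (rule 210): 0111111110101
Gen 13 (rule 126): 1100000011111
Gen 14 (rule 210): 0110000101111
Gen 15 (rule 126): 1111001111001

Answer: none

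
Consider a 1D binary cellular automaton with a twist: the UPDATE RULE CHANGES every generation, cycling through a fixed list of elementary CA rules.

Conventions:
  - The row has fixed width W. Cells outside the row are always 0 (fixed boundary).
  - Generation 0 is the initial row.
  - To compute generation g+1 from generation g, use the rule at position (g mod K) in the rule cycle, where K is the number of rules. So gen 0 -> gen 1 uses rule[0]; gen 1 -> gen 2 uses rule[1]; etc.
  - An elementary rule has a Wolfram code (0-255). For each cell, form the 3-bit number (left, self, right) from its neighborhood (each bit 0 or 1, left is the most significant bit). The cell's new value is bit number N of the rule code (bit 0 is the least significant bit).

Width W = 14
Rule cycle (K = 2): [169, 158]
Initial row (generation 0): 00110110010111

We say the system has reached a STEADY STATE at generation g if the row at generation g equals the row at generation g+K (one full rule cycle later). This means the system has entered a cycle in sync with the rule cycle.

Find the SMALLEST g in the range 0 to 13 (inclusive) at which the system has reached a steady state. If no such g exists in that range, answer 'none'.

Gen 0: 00110110010111
Gen 1 (rule 169): 10101100001110
Gen 2 (rule 158): 10101010011101
Gen 3 (rule 169): 01010100011010
Gen 4 (rule 158): 11010110110011
Gen 5 (rule 169): 10101101100010
Gen 6 (rule 158): 10101001010111
Gen 7 (rule 169): 01010000101110
Gen 8 (rule 158): 11011001101101
Gen 9 (rule 169): 10110001011010
Gen 10 (rule 158): 10101011010011
Gen 11 (rule 169): 01010110100010
Gen 12 (rule 158): 11010100110111
Gen 13 (rule 169): 10101000101110
Gen 14 (rule 158): 10101101101101
Gen 15 (rule 169): 01011011011010

Answer: none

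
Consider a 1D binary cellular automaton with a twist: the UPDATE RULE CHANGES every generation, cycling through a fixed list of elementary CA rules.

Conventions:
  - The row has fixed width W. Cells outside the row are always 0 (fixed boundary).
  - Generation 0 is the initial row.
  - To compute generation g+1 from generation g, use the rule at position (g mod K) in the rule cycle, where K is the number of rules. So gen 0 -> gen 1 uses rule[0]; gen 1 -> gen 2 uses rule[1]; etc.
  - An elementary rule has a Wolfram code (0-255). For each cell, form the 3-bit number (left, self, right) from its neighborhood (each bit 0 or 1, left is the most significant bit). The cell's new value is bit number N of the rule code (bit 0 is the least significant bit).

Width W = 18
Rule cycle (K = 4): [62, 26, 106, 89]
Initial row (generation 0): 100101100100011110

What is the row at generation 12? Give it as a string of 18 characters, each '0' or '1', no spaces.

Answer: 111111111100111001

Derivation:
Gen 0: 100101100100011110
Gen 1 (rule 62): 111111011110110001
Gen 2 (rule 26): 100000010000101010
Gen 3 (rule 106): 000000100001010100
Gen 4 (rule 89): 111110011100000011
Gen 5 (rule 62): 100001110010000110
Gen 6 (rule 26): 010011001101001101
Gen 7 (rule 106): 100111011110011110
Gen 8 (rule 89): 010101010011010011
Gen 9 (rule 62): 111111111110111110
Gen 10 (rule 26): 100000000000100001
Gen 11 (rule 106): 000000000001000010
Gen 12 (rule 89): 111111111100111001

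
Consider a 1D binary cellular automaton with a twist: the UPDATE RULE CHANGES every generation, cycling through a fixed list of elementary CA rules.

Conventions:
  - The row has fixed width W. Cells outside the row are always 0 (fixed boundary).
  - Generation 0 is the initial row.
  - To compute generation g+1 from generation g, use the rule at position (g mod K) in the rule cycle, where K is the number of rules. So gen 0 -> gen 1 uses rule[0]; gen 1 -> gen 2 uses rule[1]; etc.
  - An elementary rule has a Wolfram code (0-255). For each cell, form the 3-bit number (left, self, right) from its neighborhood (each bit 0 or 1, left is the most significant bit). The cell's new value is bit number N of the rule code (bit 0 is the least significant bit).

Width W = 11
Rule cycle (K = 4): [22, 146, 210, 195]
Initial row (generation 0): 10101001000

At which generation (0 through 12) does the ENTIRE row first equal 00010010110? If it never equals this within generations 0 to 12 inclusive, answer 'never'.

Gen 0: 10101001000
Gen 1 (rule 22): 10101111100
Gen 2 (rule 146): 00000111010
Gen 3 (rule 210): 00001011001
Gen 4 (rule 195): 11110001010
Gen 5 (rule 22): 00001011011
Gen 6 (rule 146): 00010000000
Gen 7 (rule 210): 00101000000
Gen 8 (rule 195): 11000011111
Gen 9 (rule 22): 00100100000
Gen 10 (rule 146): 01011010000
Gen 11 (rule 210): 10001001000
Gen 12 (rule 195): 00110010011

Answer: never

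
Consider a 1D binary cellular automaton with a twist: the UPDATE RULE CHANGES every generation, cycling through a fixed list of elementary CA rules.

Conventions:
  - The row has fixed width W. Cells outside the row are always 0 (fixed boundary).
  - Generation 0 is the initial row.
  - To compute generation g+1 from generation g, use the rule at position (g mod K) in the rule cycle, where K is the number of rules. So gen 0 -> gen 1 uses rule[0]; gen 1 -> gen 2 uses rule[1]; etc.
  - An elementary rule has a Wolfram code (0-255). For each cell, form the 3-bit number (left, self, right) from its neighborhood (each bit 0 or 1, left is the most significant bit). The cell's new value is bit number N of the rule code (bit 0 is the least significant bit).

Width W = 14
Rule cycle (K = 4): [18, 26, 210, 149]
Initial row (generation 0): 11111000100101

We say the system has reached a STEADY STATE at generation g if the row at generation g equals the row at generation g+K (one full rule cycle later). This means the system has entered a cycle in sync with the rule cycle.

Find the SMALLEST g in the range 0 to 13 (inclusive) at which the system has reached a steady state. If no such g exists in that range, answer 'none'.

Answer: 5

Derivation:
Gen 0: 11111000100101
Gen 1 (rule 18): 00000101011000
Gen 2 (rule 26): 00001000010100
Gen 3 (rule 210): 00010100100010
Gen 4 (rule 149): 11010110111011
Gen 5 (rule 18): 00000000000000
Gen 6 (rule 26): 00000000000000
Gen 7 (rule 210): 00000000000000
Gen 8 (rule 149): 11111111111111
Gen 9 (rule 18): 00000000000000
Gen 10 (rule 26): 00000000000000
Gen 11 (rule 210): 00000000000000
Gen 12 (rule 149): 11111111111111
Gen 13 (rule 18): 00000000000000
Gen 14 (rule 26): 00000000000000
Gen 15 (rule 210): 00000000000000
Gen 16 (rule 149): 11111111111111
Gen 17 (rule 18): 00000000000000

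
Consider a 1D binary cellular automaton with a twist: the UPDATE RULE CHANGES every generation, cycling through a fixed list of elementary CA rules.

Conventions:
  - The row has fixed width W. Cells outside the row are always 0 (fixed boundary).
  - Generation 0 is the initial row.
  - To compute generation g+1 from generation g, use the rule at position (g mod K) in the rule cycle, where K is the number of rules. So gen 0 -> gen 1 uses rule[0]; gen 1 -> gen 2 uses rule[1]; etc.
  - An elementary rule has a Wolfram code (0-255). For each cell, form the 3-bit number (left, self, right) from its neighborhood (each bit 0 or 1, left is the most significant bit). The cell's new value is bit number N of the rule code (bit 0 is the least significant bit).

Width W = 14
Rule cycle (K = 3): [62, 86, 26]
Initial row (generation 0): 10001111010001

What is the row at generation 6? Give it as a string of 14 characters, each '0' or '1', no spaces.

Answer: 01100011011000

Derivation:
Gen 0: 10001111010001
Gen 1 (rule 62): 11011000111011
Gen 2 (rule 86): 01001101001001
Gen 3 (rule 26): 10111000110110
Gen 4 (rule 62): 11100101101101
Gen 5 (rule 86): 00111100100101
Gen 6 (rule 26): 01100011011000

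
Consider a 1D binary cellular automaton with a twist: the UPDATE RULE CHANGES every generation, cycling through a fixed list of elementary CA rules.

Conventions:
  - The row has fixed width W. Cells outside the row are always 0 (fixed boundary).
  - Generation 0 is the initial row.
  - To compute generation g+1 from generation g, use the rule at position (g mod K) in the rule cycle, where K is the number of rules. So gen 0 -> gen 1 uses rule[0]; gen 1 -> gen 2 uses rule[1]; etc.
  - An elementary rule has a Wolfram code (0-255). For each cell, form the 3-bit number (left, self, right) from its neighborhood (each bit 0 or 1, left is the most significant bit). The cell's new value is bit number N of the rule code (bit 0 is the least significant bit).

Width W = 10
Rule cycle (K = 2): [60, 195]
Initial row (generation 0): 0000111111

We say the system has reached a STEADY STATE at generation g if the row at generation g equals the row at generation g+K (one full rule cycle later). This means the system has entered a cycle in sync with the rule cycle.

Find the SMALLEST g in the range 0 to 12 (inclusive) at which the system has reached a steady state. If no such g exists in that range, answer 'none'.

Answer: none

Derivation:
Gen 0: 0000111111
Gen 1 (rule 60): 0000100000
Gen 2 (rule 195): 1111001111
Gen 3 (rule 60): 1000101000
Gen 4 (rule 195): 0011000011
Gen 5 (rule 60): 0010100010
Gen 6 (rule 195): 1100001100
Gen 7 (rule 60): 1010001010
Gen 8 (rule 195): 0000110000
Gen 9 (rule 60): 0000101000
Gen 10 (rule 195): 1111000011
Gen 11 (rule 60): 1000100010
Gen 12 (rule 195): 0011001100
Gen 13 (rule 60): 0010101010
Gen 14 (rule 195): 1100000000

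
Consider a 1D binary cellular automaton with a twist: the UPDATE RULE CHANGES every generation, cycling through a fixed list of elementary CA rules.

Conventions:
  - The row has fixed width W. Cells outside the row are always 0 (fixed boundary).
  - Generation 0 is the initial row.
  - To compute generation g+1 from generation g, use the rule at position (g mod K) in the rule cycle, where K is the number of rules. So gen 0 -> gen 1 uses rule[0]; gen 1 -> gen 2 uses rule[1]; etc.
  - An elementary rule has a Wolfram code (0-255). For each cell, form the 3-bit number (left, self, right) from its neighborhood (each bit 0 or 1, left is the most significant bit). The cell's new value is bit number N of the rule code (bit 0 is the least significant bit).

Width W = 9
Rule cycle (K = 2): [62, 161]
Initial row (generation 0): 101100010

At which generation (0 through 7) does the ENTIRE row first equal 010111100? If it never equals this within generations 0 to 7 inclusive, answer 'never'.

Answer: never

Derivation:
Gen 0: 101100010
Gen 1 (rule 62): 111010111
Gen 2 (rule 161): 010101010
Gen 3 (rule 62): 111111111
Gen 4 (rule 161): 011111110
Gen 5 (rule 62): 110000001
Gen 6 (rule 161): 000111100
Gen 7 (rule 62): 001100010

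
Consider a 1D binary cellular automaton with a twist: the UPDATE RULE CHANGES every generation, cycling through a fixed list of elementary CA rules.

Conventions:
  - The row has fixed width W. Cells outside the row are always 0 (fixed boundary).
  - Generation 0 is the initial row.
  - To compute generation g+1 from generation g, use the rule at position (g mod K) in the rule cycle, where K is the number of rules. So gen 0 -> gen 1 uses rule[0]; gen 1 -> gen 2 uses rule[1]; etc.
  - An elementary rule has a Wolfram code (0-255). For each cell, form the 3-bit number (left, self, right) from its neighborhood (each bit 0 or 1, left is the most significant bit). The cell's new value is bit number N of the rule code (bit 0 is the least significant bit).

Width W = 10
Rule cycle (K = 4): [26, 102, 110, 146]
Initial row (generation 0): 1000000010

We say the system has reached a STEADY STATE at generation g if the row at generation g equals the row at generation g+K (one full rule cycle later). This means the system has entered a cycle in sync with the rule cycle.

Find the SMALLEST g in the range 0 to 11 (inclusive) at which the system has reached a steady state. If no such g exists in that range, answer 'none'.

Answer: 8

Derivation:
Gen 0: 1000000010
Gen 1 (rule 26): 0100000101
Gen 2 (rule 102): 1100001111
Gen 3 (rule 110): 1100011001
Gen 4 (rule 146): 0010100110
Gen 5 (rule 26): 0100011101
Gen 6 (rule 102): 1100100111
Gen 7 (rule 110): 1101101101
Gen 8 (rule 146): 0000000000
Gen 9 (rule 26): 0000000000
Gen 10 (rule 102): 0000000000
Gen 11 (rule 110): 0000000000
Gen 12 (rule 146): 0000000000
Gen 13 (rule 26): 0000000000
Gen 14 (rule 102): 0000000000
Gen 15 (rule 110): 0000000000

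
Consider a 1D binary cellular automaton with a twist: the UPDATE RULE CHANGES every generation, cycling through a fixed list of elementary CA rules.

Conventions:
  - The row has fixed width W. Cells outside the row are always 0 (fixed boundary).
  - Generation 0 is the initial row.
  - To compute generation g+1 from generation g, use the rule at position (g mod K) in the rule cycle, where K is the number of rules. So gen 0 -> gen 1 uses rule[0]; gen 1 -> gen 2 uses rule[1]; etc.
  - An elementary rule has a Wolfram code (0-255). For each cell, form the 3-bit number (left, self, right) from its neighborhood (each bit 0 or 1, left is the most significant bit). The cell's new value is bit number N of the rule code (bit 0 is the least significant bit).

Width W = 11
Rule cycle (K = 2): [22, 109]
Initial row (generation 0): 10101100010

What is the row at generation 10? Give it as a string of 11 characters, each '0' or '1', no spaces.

Answer: 11101011101

Derivation:
Gen 0: 10101100010
Gen 1 (rule 22): 10100010111
Gen 2 (rule 109): 11101011101
Gen 3 (rule 22): 00001000001
Gen 4 (rule 109): 11101011101
Gen 5 (rule 22): 00001000001
Gen 6 (rule 109): 11101011101
Gen 7 (rule 22): 00001000001
Gen 8 (rule 109): 11101011101
Gen 9 (rule 22): 00001000001
Gen 10 (rule 109): 11101011101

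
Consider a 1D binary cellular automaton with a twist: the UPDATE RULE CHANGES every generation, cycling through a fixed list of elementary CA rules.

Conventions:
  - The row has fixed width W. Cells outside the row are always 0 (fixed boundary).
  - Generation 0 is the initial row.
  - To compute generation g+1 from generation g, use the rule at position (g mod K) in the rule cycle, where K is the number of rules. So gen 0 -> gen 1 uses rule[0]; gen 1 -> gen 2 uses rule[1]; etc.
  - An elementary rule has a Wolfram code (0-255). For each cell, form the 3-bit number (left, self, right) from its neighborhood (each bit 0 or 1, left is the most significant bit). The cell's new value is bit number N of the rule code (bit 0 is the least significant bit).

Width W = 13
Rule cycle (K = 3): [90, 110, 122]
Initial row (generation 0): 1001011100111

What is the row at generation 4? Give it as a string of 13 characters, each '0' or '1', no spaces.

Gen 0: 1001011100111
Gen 1 (rule 90): 0110010111101
Gen 2 (rule 110): 1110111100111
Gen 3 (rule 122): 1011100111101
Gen 4 (rule 90): 0010111100100

Answer: 0010111100100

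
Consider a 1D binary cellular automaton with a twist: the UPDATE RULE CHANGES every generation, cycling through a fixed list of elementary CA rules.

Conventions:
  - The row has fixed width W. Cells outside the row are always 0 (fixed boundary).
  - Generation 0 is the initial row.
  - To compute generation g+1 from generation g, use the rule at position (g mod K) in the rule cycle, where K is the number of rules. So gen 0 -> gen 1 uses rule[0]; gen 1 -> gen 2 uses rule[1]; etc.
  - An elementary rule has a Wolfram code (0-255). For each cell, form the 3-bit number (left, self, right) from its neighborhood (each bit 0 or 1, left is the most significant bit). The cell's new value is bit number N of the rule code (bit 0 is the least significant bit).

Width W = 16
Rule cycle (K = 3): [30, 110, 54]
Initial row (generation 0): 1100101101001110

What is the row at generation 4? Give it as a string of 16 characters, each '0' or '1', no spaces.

Answer: 0011101111100010

Derivation:
Gen 0: 1100101101001110
Gen 1 (rule 30): 1011101001111001
Gen 2 (rule 110): 1110111011001011
Gen 3 (rule 54): 0001000100111100
Gen 4 (rule 30): 0011101111100010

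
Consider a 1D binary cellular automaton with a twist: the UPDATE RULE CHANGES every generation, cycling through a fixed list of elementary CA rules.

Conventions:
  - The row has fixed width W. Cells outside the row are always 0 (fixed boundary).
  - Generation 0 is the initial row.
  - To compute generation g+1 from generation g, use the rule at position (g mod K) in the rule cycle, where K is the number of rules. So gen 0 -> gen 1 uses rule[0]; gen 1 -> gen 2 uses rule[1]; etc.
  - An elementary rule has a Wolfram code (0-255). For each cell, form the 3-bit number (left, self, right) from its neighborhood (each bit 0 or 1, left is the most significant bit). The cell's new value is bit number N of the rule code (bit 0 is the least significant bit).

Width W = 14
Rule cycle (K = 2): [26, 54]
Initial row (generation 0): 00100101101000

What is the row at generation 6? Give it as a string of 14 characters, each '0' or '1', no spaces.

Gen 0: 00100101101000
Gen 1 (rule 26): 01011001000100
Gen 2 (rule 54): 11100111101110
Gen 3 (rule 26): 10011100001001
Gen 4 (rule 54): 11100010011111
Gen 5 (rule 26): 10010101110000
Gen 6 (rule 54): 11111110001000

Answer: 11111110001000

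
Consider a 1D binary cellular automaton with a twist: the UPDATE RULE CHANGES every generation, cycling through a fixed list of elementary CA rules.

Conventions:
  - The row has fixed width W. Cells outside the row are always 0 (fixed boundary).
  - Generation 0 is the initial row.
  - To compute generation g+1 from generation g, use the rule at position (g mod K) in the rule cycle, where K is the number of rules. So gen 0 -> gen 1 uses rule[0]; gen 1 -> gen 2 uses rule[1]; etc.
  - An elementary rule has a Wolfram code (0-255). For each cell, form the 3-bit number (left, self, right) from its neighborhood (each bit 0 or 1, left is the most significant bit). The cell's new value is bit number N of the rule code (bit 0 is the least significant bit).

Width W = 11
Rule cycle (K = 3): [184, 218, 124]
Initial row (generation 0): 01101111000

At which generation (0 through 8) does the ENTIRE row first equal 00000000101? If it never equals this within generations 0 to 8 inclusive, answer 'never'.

Gen 0: 01101111000
Gen 1 (rule 184): 01011110100
Gen 2 (rule 218): 10011110010
Gen 3 (rule 124): 11010011011
Gen 4 (rule 184): 10101010110
Gen 5 (rule 218): 00000000111
Gen 6 (rule 124): 00000000101
Gen 7 (rule 184): 00000000010
Gen 8 (rule 218): 00000000101

Answer: 6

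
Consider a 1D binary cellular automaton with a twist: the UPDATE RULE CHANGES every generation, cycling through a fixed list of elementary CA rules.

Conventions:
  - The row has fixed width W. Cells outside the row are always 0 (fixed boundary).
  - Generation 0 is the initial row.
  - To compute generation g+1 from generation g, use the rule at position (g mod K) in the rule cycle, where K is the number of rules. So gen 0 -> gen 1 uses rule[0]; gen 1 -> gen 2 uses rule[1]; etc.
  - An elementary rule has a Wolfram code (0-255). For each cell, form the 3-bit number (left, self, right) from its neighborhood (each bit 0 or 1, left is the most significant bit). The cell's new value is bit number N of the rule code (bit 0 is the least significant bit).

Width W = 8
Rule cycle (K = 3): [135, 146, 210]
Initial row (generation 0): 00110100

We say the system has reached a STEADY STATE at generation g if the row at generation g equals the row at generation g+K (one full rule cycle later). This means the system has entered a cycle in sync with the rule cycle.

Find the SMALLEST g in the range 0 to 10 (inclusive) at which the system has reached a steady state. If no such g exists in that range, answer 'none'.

Gen 0: 00110100
Gen 1 (rule 135): 11000101
Gen 2 (rule 146): 00101000
Gen 3 (rule 210): 01000100
Gen 4 (rule 135): 11011101
Gen 5 (rule 146): 00001000
Gen 6 (rule 210): 00010100
Gen 7 (rule 135): 11110101
Gen 8 (rule 146): 01100000
Gen 9 (rule 210): 10110000
Gen 10 (rule 135): 10000111
Gen 11 (rule 146): 01001010
Gen 12 (rule 210): 10110001
Gen 13 (rule 135): 10000111

Answer: 10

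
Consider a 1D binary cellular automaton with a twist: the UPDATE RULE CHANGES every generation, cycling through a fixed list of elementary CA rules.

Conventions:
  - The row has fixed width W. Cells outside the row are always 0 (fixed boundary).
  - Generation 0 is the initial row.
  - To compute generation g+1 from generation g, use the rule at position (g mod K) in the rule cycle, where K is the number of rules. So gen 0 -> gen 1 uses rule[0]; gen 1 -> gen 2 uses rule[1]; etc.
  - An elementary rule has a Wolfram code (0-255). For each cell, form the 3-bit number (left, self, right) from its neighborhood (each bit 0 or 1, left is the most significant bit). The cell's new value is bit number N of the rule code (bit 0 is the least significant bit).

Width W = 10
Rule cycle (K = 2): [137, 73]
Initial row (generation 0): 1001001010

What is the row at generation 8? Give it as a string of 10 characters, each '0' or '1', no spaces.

Gen 0: 1001001010
Gen 1 (rule 137): 0000000000
Gen 2 (rule 73): 1111111111
Gen 3 (rule 137): 1111111110
Gen 4 (rule 73): 1000000010
Gen 5 (rule 137): 0011111000
Gen 6 (rule 73): 1010001011
Gen 7 (rule 137): 0000100010
Gen 8 (rule 73): 1110001000

Answer: 1110001000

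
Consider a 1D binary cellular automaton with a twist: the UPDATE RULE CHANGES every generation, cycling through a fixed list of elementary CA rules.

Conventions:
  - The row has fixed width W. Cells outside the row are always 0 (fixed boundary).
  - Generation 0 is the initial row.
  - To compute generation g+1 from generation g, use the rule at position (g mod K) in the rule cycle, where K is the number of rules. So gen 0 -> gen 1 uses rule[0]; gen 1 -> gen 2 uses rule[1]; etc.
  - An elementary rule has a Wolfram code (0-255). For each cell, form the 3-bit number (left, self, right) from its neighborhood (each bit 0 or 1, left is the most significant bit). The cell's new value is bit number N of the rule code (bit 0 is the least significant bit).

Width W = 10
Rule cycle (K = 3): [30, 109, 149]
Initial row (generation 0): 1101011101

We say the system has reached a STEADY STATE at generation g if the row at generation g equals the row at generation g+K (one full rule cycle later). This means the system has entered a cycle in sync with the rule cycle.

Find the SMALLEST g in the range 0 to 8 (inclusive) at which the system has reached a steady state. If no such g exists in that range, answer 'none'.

Gen 0: 1101011101
Gen 1 (rule 30): 1001010001
Gen 2 (rule 109): 1001110101
Gen 3 (rule 149): 1100100101
Gen 4 (rule 30): 1011111101
Gen 5 (rule 109): 1110000111
Gen 6 (rule 149): 0101110010
Gen 7 (rule 30): 1101001111
Gen 8 (rule 109): 1111001001
Gen 9 (rule 149): 0110101101
Gen 10 (rule 30): 1100101001
Gen 11 (rule 109): 1100111001

Answer: none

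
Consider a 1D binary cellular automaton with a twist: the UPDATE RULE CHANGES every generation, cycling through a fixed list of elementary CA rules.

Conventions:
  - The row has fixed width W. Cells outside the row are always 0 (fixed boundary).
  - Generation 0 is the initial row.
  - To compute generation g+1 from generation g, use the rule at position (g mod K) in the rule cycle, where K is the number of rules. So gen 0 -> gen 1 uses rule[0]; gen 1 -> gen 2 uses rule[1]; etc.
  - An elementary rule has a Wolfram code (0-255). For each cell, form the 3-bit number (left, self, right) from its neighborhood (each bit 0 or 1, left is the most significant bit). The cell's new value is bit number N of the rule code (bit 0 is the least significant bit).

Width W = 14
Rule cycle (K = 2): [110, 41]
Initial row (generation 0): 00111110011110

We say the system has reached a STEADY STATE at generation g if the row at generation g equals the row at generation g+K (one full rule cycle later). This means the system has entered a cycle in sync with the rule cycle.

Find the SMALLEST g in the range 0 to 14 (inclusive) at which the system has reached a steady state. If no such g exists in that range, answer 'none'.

Gen 0: 00111110011110
Gen 1 (rule 110): 01100010110010
Gen 2 (rule 41): 01001001100000
Gen 3 (rule 110): 11011011100000
Gen 4 (rule 41): 10110110001111
Gen 5 (rule 110): 11111110011001
Gen 6 (rule 41): 10000000010000
Gen 7 (rule 110): 10000000110000
Gen 8 (rule 41): 00111110100111
Gen 9 (rule 110): 01100011101101
Gen 10 (rule 41): 01001010011010
Gen 11 (rule 110): 11011110111110
Gen 12 (rule 41): 10110001100000
Gen 13 (rule 110): 11110011100000
Gen 14 (rule 41): 10000010001111
Gen 15 (rule 110): 10000110011001
Gen 16 (rule 41): 00110100010000

Answer: none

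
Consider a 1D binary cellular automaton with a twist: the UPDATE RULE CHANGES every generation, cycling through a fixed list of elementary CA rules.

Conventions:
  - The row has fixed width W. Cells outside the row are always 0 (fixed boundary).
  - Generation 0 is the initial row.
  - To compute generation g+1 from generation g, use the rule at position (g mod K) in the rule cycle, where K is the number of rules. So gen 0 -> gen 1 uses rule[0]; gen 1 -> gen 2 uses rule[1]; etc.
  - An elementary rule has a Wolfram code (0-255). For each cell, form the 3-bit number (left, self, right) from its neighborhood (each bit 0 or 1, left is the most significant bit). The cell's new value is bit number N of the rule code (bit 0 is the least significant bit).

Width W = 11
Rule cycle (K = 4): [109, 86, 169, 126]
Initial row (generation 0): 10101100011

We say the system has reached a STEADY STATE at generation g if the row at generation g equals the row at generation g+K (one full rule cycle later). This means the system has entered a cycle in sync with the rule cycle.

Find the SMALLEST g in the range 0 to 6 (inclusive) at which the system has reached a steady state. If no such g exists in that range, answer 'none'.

Answer: 4

Derivation:
Gen 0: 10101100011
Gen 1 (rule 109): 11111101011
Gen 2 (rule 86): 00000101001
Gen 3 (rule 169): 11110010000
Gen 4 (rule 126): 10011111000
Gen 5 (rule 109): 10010001011
Gen 6 (rule 86): 11111011001
Gen 7 (rule 169): 11110110000
Gen 8 (rule 126): 10011111000
Gen 9 (rule 109): 10010001011
Gen 10 (rule 86): 11111011001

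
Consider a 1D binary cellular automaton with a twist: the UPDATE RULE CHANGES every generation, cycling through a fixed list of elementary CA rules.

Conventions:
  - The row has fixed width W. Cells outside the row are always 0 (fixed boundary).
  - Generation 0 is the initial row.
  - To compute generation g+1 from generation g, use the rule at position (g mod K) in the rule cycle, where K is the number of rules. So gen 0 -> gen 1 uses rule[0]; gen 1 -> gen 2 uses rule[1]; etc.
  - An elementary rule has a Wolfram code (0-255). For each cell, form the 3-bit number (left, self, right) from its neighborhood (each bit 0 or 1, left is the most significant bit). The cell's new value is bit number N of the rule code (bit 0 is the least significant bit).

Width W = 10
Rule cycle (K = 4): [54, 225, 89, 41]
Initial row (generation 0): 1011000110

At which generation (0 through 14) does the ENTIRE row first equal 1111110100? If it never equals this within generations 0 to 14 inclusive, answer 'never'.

Gen 0: 1011000110
Gen 1 (rule 54): 1100101001
Gen 2 (rule 225): 0100010000
Gen 3 (rule 89): 0011001111
Gen 4 (rule 41): 1010001000
Gen 5 (rule 54): 1111011100
Gen 6 (rule 225): 0111101101
Gen 7 (rule 89): 0100101100
Gen 8 (rule 41): 0000011001
Gen 9 (rule 54): 0000100111
Gen 10 (rule 225): 1110000011
Gen 11 (rule 89): 1011111011
Gen 12 (rule 41): 0110000110
Gen 13 (rule 54): 1001001001
Gen 14 (rule 225): 0000000000

Answer: never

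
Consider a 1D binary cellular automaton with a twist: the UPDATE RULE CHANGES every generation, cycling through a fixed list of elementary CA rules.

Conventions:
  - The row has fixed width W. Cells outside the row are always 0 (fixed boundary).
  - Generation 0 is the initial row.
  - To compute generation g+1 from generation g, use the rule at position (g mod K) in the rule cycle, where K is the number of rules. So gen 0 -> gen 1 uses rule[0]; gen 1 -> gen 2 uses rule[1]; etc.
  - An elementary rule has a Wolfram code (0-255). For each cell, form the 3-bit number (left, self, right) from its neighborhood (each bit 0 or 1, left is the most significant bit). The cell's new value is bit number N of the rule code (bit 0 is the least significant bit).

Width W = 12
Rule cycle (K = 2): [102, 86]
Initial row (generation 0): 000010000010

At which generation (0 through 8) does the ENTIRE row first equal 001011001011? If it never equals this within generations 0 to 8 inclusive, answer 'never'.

Answer: 2

Derivation:
Gen 0: 000010000010
Gen 1 (rule 102): 000110000110
Gen 2 (rule 86): 001011001011
Gen 3 (rule 102): 011101011101
Gen 4 (rule 86): 100101000101
Gen 5 (rule 102): 101111001111
Gen 6 (rule 86): 100001110001
Gen 7 (rule 102): 100010010011
Gen 8 (rule 86): 110111111101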